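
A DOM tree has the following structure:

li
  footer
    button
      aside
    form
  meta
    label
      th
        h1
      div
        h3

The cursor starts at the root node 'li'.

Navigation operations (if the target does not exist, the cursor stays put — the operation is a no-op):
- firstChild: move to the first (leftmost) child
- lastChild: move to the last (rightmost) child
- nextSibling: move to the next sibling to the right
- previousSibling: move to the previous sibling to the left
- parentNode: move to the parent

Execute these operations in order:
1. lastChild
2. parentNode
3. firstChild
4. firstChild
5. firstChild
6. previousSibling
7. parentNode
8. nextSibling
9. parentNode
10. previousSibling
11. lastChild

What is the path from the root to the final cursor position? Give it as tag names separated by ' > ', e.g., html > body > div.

After 1 (lastChild): meta
After 2 (parentNode): li
After 3 (firstChild): footer
After 4 (firstChild): button
After 5 (firstChild): aside
After 6 (previousSibling): aside (no-op, stayed)
After 7 (parentNode): button
After 8 (nextSibling): form
After 9 (parentNode): footer
After 10 (previousSibling): footer (no-op, stayed)
After 11 (lastChild): form

Answer: li > footer > form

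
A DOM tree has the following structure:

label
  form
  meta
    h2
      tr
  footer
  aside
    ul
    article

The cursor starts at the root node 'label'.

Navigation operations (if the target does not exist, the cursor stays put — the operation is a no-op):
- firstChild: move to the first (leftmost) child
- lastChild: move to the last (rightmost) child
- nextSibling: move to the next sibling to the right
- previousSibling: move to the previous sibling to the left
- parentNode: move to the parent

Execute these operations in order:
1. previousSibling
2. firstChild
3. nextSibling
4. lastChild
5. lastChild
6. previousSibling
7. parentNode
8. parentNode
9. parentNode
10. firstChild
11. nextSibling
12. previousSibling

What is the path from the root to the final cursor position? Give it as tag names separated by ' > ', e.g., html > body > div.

Answer: label > form

Derivation:
After 1 (previousSibling): label (no-op, stayed)
After 2 (firstChild): form
After 3 (nextSibling): meta
After 4 (lastChild): h2
After 5 (lastChild): tr
After 6 (previousSibling): tr (no-op, stayed)
After 7 (parentNode): h2
After 8 (parentNode): meta
After 9 (parentNode): label
After 10 (firstChild): form
After 11 (nextSibling): meta
After 12 (previousSibling): form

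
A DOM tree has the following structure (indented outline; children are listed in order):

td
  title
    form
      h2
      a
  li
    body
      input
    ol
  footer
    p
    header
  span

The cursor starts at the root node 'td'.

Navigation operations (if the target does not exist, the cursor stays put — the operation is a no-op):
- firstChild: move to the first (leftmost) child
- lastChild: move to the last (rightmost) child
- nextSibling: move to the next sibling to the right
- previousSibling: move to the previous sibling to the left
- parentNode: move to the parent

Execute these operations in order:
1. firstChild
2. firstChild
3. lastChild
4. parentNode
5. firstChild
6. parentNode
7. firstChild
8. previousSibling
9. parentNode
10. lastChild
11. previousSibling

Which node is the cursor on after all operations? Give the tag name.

Answer: h2

Derivation:
After 1 (firstChild): title
After 2 (firstChild): form
After 3 (lastChild): a
After 4 (parentNode): form
After 5 (firstChild): h2
After 6 (parentNode): form
After 7 (firstChild): h2
After 8 (previousSibling): h2 (no-op, stayed)
After 9 (parentNode): form
After 10 (lastChild): a
After 11 (previousSibling): h2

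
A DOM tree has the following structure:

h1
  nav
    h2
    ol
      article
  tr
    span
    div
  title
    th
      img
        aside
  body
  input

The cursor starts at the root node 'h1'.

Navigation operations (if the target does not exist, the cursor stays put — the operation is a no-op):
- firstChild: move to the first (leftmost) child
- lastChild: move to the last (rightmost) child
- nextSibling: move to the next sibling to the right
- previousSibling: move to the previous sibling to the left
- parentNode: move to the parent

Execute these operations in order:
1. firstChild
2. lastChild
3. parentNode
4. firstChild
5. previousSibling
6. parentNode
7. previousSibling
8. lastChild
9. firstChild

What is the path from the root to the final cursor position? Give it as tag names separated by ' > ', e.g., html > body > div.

Answer: h1 > nav > ol > article

Derivation:
After 1 (firstChild): nav
After 2 (lastChild): ol
After 3 (parentNode): nav
After 4 (firstChild): h2
After 5 (previousSibling): h2 (no-op, stayed)
After 6 (parentNode): nav
After 7 (previousSibling): nav (no-op, stayed)
After 8 (lastChild): ol
After 9 (firstChild): article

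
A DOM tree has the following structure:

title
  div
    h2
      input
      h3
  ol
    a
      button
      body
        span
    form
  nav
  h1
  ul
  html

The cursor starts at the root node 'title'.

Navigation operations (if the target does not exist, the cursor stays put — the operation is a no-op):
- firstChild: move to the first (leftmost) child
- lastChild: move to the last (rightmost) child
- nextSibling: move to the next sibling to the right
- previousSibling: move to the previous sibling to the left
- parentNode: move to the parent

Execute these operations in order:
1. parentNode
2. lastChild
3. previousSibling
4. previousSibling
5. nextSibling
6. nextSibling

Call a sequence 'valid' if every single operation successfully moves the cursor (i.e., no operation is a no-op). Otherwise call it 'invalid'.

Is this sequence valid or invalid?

After 1 (parentNode): title (no-op, stayed)
After 2 (lastChild): html
After 3 (previousSibling): ul
After 4 (previousSibling): h1
After 5 (nextSibling): ul
After 6 (nextSibling): html

Answer: invalid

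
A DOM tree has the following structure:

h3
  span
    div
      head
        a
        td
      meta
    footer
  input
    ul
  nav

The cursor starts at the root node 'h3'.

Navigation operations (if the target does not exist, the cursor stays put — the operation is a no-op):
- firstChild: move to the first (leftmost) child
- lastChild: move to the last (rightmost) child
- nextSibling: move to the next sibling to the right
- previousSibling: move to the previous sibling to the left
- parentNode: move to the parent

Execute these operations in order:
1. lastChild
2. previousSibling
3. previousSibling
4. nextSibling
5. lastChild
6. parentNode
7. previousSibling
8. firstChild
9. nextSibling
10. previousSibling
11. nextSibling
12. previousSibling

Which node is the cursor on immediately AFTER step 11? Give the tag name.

Answer: footer

Derivation:
After 1 (lastChild): nav
After 2 (previousSibling): input
After 3 (previousSibling): span
After 4 (nextSibling): input
After 5 (lastChild): ul
After 6 (parentNode): input
After 7 (previousSibling): span
After 8 (firstChild): div
After 9 (nextSibling): footer
After 10 (previousSibling): div
After 11 (nextSibling): footer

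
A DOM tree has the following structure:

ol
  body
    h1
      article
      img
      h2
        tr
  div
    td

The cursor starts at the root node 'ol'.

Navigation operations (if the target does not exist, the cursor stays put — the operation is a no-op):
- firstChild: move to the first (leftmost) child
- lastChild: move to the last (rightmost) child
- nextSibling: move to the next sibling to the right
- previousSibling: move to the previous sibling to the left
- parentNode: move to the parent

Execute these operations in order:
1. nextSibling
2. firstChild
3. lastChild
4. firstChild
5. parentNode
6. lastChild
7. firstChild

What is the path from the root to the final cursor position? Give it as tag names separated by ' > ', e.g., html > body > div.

After 1 (nextSibling): ol (no-op, stayed)
After 2 (firstChild): body
After 3 (lastChild): h1
After 4 (firstChild): article
After 5 (parentNode): h1
After 6 (lastChild): h2
After 7 (firstChild): tr

Answer: ol > body > h1 > h2 > tr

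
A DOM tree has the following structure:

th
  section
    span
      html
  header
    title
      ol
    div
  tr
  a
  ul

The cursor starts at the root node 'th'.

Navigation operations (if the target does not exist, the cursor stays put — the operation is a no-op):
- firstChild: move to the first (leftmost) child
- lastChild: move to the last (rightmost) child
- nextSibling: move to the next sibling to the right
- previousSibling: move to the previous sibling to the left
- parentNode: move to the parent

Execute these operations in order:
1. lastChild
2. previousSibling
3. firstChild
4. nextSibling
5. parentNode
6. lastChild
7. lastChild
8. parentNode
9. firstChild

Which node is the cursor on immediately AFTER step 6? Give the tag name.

After 1 (lastChild): ul
After 2 (previousSibling): a
After 3 (firstChild): a (no-op, stayed)
After 4 (nextSibling): ul
After 5 (parentNode): th
After 6 (lastChild): ul

Answer: ul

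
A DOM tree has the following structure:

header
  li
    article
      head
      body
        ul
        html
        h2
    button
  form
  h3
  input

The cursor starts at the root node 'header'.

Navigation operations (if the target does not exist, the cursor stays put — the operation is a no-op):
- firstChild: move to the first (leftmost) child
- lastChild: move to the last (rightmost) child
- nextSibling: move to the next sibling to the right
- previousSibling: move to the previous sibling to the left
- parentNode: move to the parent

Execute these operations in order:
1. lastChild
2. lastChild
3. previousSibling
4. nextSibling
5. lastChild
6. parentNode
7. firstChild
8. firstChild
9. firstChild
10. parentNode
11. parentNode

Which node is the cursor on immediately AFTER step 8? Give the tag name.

Answer: article

Derivation:
After 1 (lastChild): input
After 2 (lastChild): input (no-op, stayed)
After 3 (previousSibling): h3
After 4 (nextSibling): input
After 5 (lastChild): input (no-op, stayed)
After 6 (parentNode): header
After 7 (firstChild): li
After 8 (firstChild): article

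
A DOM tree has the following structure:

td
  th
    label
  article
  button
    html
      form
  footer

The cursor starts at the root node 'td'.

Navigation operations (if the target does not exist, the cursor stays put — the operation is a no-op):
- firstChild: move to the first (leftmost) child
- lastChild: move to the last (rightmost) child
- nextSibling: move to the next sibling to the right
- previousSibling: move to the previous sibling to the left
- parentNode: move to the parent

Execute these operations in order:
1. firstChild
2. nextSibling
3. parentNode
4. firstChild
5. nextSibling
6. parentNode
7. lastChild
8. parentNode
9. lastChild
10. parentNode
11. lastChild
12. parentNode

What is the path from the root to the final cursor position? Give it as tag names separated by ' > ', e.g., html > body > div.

Answer: td

Derivation:
After 1 (firstChild): th
After 2 (nextSibling): article
After 3 (parentNode): td
After 4 (firstChild): th
After 5 (nextSibling): article
After 6 (parentNode): td
After 7 (lastChild): footer
After 8 (parentNode): td
After 9 (lastChild): footer
After 10 (parentNode): td
After 11 (lastChild): footer
After 12 (parentNode): td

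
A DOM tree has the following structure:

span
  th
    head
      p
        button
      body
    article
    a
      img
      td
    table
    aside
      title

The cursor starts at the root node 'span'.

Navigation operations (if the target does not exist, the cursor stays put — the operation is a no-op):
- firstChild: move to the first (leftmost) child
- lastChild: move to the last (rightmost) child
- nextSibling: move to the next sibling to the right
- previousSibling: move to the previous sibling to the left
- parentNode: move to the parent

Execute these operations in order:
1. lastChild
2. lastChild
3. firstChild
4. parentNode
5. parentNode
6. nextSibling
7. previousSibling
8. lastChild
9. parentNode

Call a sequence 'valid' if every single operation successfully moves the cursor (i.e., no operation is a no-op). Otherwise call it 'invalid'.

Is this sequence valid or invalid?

After 1 (lastChild): th
After 2 (lastChild): aside
After 3 (firstChild): title
After 4 (parentNode): aside
After 5 (parentNode): th
After 6 (nextSibling): th (no-op, stayed)
After 7 (previousSibling): th (no-op, stayed)
After 8 (lastChild): aside
After 9 (parentNode): th

Answer: invalid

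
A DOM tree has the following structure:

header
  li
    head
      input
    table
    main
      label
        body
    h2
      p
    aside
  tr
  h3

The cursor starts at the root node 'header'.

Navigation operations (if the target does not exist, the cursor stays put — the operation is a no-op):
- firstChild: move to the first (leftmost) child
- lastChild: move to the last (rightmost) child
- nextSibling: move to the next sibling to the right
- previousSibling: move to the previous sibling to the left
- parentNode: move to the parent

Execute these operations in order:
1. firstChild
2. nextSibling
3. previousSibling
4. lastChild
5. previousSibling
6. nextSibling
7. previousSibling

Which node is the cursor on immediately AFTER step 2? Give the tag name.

Answer: tr

Derivation:
After 1 (firstChild): li
After 2 (nextSibling): tr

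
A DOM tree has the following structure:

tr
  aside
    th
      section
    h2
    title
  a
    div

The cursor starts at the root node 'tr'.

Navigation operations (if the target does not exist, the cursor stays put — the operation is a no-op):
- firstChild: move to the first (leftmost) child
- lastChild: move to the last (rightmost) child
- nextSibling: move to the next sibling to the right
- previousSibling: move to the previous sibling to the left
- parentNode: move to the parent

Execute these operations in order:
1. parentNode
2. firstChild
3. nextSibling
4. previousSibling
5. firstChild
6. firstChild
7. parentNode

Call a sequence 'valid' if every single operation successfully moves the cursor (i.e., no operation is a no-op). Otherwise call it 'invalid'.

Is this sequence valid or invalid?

Answer: invalid

Derivation:
After 1 (parentNode): tr (no-op, stayed)
After 2 (firstChild): aside
After 3 (nextSibling): a
After 4 (previousSibling): aside
After 5 (firstChild): th
After 6 (firstChild): section
After 7 (parentNode): th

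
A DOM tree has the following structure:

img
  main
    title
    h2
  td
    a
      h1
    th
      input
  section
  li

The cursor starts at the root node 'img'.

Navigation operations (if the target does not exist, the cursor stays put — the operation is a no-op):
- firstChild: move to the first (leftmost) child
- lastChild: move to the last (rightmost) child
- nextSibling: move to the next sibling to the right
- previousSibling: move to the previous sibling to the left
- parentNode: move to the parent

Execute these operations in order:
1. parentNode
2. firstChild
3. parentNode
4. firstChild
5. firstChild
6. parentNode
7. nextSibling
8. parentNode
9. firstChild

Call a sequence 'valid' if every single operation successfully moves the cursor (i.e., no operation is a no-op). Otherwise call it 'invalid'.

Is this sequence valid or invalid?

After 1 (parentNode): img (no-op, stayed)
After 2 (firstChild): main
After 3 (parentNode): img
After 4 (firstChild): main
After 5 (firstChild): title
After 6 (parentNode): main
After 7 (nextSibling): td
After 8 (parentNode): img
After 9 (firstChild): main

Answer: invalid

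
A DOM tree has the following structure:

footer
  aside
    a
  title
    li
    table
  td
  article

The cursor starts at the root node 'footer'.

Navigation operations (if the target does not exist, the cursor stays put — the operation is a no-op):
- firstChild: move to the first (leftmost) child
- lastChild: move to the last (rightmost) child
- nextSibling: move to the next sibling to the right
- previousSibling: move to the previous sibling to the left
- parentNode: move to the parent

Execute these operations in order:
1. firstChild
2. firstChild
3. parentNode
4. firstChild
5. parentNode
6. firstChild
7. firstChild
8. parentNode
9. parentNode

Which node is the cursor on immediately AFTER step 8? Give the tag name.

Answer: aside

Derivation:
After 1 (firstChild): aside
After 2 (firstChild): a
After 3 (parentNode): aside
After 4 (firstChild): a
After 5 (parentNode): aside
After 6 (firstChild): a
After 7 (firstChild): a (no-op, stayed)
After 8 (parentNode): aside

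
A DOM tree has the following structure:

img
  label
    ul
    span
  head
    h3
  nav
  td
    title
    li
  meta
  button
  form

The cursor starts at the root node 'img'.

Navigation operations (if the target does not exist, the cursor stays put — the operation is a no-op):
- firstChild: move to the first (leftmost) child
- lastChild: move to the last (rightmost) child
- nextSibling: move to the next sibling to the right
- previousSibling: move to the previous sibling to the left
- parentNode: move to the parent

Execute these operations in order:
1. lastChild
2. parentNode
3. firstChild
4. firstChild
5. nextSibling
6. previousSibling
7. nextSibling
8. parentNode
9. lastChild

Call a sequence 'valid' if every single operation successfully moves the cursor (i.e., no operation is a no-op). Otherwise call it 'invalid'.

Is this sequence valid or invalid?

Answer: valid

Derivation:
After 1 (lastChild): form
After 2 (parentNode): img
After 3 (firstChild): label
After 4 (firstChild): ul
After 5 (nextSibling): span
After 6 (previousSibling): ul
After 7 (nextSibling): span
After 8 (parentNode): label
After 9 (lastChild): span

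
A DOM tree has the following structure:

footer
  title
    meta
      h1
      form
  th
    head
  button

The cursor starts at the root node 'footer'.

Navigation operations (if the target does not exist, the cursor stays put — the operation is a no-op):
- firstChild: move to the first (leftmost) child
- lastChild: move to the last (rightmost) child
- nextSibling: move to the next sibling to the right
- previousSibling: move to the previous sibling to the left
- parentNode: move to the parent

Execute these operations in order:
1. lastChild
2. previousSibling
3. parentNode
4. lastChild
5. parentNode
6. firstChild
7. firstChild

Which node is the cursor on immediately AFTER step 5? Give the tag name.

After 1 (lastChild): button
After 2 (previousSibling): th
After 3 (parentNode): footer
After 4 (lastChild): button
After 5 (parentNode): footer

Answer: footer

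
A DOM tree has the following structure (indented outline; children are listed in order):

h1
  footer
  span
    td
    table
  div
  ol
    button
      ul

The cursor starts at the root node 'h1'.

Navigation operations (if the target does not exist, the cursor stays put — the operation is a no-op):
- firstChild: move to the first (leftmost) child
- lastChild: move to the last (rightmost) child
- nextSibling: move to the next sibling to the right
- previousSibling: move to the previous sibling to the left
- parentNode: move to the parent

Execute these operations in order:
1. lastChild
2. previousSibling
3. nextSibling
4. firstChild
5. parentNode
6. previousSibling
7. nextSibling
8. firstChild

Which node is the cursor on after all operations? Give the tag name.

Answer: button

Derivation:
After 1 (lastChild): ol
After 2 (previousSibling): div
After 3 (nextSibling): ol
After 4 (firstChild): button
After 5 (parentNode): ol
After 6 (previousSibling): div
After 7 (nextSibling): ol
After 8 (firstChild): button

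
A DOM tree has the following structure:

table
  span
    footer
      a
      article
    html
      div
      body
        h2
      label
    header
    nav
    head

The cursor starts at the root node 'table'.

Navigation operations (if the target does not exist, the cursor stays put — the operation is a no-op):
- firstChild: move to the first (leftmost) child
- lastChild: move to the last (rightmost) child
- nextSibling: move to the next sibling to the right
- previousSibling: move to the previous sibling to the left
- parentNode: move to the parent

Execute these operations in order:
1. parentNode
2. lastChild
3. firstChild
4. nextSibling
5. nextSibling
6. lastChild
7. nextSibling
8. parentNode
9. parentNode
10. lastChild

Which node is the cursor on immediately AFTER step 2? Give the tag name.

Answer: span

Derivation:
After 1 (parentNode): table (no-op, stayed)
After 2 (lastChild): span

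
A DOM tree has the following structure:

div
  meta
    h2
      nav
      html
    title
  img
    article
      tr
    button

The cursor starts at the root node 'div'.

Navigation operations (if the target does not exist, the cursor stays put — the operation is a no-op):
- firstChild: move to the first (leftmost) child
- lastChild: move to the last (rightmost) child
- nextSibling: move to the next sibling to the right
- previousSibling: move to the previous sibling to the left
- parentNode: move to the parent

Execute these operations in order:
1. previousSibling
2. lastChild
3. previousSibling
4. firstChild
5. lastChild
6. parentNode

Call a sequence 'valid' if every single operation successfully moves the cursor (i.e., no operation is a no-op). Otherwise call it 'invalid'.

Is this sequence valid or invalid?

Answer: invalid

Derivation:
After 1 (previousSibling): div (no-op, stayed)
After 2 (lastChild): img
After 3 (previousSibling): meta
After 4 (firstChild): h2
After 5 (lastChild): html
After 6 (parentNode): h2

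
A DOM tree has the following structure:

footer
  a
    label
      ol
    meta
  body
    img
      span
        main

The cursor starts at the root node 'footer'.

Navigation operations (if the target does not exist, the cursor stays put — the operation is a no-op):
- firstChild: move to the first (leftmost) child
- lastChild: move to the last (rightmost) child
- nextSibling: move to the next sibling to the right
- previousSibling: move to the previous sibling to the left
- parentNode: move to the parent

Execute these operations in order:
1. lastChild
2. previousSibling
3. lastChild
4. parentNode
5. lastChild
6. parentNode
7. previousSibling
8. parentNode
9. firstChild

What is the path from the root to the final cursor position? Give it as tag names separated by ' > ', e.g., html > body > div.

After 1 (lastChild): body
After 2 (previousSibling): a
After 3 (lastChild): meta
After 4 (parentNode): a
After 5 (lastChild): meta
After 6 (parentNode): a
After 7 (previousSibling): a (no-op, stayed)
After 8 (parentNode): footer
After 9 (firstChild): a

Answer: footer > a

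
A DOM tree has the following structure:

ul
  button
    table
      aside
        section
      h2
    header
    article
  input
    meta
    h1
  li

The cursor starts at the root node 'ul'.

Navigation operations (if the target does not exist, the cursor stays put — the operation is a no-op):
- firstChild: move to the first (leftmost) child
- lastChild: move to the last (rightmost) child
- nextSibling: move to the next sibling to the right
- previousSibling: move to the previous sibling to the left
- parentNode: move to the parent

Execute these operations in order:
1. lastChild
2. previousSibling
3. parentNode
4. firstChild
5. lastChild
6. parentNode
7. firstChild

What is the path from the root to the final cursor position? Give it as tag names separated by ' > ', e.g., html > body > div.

After 1 (lastChild): li
After 2 (previousSibling): input
After 3 (parentNode): ul
After 4 (firstChild): button
After 5 (lastChild): article
After 6 (parentNode): button
After 7 (firstChild): table

Answer: ul > button > table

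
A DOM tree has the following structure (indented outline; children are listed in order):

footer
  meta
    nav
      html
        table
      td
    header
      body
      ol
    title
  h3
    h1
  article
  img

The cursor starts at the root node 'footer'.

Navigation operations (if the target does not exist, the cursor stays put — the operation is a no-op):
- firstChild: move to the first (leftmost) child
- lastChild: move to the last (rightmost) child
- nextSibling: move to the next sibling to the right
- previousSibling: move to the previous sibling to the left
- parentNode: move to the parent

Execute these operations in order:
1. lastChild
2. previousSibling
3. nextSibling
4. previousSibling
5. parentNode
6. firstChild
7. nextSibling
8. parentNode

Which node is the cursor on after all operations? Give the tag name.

After 1 (lastChild): img
After 2 (previousSibling): article
After 3 (nextSibling): img
After 4 (previousSibling): article
After 5 (parentNode): footer
After 6 (firstChild): meta
After 7 (nextSibling): h3
After 8 (parentNode): footer

Answer: footer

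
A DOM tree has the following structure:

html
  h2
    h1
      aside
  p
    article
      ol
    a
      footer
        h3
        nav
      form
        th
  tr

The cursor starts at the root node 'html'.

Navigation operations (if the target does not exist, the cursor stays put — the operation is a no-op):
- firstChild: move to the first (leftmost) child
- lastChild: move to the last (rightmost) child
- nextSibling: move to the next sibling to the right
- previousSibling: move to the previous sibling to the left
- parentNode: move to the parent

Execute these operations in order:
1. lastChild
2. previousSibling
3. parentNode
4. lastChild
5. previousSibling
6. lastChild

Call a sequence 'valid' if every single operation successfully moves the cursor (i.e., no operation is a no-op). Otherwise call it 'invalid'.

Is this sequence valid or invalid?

After 1 (lastChild): tr
After 2 (previousSibling): p
After 3 (parentNode): html
After 4 (lastChild): tr
After 5 (previousSibling): p
After 6 (lastChild): a

Answer: valid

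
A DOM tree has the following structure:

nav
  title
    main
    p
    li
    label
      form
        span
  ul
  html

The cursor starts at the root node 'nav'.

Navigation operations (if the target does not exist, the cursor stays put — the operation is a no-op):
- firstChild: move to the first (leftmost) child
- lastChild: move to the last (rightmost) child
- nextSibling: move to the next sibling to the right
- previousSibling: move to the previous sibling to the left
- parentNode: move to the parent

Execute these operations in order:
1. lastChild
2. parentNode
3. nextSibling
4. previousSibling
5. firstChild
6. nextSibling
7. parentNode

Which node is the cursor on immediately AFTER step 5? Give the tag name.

After 1 (lastChild): html
After 2 (parentNode): nav
After 3 (nextSibling): nav (no-op, stayed)
After 4 (previousSibling): nav (no-op, stayed)
After 5 (firstChild): title

Answer: title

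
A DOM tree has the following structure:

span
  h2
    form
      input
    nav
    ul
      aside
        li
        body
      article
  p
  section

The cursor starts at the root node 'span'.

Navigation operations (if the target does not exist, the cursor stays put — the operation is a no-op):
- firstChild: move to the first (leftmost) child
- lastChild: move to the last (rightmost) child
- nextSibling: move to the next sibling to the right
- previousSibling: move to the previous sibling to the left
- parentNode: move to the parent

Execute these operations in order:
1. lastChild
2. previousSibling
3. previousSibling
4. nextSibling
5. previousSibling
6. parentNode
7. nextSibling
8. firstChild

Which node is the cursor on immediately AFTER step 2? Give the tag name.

Answer: p

Derivation:
After 1 (lastChild): section
After 2 (previousSibling): p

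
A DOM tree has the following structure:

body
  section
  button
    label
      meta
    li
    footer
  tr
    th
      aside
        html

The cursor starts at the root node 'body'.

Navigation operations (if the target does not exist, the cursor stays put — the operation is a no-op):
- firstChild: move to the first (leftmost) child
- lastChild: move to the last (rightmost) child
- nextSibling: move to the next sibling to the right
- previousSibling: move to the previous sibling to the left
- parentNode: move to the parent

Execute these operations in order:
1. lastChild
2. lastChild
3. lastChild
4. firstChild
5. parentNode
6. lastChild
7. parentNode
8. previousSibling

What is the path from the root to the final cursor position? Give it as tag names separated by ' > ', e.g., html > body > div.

Answer: body > tr > th > aside

Derivation:
After 1 (lastChild): tr
After 2 (lastChild): th
After 3 (lastChild): aside
After 4 (firstChild): html
After 5 (parentNode): aside
After 6 (lastChild): html
After 7 (parentNode): aside
After 8 (previousSibling): aside (no-op, stayed)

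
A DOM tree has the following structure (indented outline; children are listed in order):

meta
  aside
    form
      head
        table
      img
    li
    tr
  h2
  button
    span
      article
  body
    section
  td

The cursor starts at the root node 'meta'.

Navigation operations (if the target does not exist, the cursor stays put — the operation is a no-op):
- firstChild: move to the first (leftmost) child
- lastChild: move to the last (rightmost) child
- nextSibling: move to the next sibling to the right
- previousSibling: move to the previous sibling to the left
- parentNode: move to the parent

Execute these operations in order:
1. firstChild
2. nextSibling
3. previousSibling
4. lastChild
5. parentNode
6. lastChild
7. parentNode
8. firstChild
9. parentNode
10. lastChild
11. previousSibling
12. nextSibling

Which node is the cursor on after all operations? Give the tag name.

After 1 (firstChild): aside
After 2 (nextSibling): h2
After 3 (previousSibling): aside
After 4 (lastChild): tr
After 5 (parentNode): aside
After 6 (lastChild): tr
After 7 (parentNode): aside
After 8 (firstChild): form
After 9 (parentNode): aside
After 10 (lastChild): tr
After 11 (previousSibling): li
After 12 (nextSibling): tr

Answer: tr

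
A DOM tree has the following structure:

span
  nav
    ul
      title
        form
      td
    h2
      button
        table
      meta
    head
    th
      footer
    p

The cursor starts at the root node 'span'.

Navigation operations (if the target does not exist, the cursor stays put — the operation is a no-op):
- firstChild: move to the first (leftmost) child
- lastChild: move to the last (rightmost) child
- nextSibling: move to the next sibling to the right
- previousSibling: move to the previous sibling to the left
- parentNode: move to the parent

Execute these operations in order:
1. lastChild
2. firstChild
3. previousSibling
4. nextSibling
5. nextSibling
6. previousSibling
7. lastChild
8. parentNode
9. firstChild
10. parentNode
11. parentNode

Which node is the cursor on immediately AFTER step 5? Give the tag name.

After 1 (lastChild): nav
After 2 (firstChild): ul
After 3 (previousSibling): ul (no-op, stayed)
After 4 (nextSibling): h2
After 5 (nextSibling): head

Answer: head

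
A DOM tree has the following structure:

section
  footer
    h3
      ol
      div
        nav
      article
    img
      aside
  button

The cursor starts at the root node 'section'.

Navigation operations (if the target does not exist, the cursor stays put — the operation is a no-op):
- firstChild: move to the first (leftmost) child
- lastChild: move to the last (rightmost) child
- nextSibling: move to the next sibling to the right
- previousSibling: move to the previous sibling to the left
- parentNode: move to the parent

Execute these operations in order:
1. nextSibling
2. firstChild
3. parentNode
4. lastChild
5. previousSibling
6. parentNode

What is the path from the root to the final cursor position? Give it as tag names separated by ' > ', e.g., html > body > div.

Answer: section

Derivation:
After 1 (nextSibling): section (no-op, stayed)
After 2 (firstChild): footer
After 3 (parentNode): section
After 4 (lastChild): button
After 5 (previousSibling): footer
After 6 (parentNode): section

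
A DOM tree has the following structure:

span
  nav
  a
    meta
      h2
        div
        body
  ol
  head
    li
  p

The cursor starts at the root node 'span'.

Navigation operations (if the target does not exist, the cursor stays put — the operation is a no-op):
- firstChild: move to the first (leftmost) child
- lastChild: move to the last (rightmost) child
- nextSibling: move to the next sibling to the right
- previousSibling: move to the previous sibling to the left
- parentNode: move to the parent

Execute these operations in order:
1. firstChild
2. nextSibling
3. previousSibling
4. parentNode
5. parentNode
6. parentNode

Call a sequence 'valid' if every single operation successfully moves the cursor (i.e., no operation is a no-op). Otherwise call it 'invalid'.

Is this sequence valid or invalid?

After 1 (firstChild): nav
After 2 (nextSibling): a
After 3 (previousSibling): nav
After 4 (parentNode): span
After 5 (parentNode): span (no-op, stayed)
After 6 (parentNode): span (no-op, stayed)

Answer: invalid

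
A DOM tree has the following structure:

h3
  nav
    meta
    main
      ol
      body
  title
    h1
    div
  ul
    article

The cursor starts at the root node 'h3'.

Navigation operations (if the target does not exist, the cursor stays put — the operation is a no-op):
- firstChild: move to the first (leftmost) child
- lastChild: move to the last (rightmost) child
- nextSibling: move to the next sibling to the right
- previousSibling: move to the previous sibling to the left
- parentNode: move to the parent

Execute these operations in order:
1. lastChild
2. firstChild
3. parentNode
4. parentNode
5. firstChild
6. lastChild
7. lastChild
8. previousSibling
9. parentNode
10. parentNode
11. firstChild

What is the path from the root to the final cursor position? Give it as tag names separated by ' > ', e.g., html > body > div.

Answer: h3 > nav > meta

Derivation:
After 1 (lastChild): ul
After 2 (firstChild): article
After 3 (parentNode): ul
After 4 (parentNode): h3
After 5 (firstChild): nav
After 6 (lastChild): main
After 7 (lastChild): body
After 8 (previousSibling): ol
After 9 (parentNode): main
After 10 (parentNode): nav
After 11 (firstChild): meta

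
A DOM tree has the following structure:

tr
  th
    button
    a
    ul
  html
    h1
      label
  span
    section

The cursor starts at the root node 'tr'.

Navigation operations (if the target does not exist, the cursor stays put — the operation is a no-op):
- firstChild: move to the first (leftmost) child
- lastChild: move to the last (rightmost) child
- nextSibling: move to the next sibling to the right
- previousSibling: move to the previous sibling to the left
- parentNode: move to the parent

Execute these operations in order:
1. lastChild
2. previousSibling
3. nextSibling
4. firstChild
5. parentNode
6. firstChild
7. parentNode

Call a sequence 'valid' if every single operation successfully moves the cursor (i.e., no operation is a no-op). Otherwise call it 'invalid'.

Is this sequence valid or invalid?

After 1 (lastChild): span
After 2 (previousSibling): html
After 3 (nextSibling): span
After 4 (firstChild): section
After 5 (parentNode): span
After 6 (firstChild): section
After 7 (parentNode): span

Answer: valid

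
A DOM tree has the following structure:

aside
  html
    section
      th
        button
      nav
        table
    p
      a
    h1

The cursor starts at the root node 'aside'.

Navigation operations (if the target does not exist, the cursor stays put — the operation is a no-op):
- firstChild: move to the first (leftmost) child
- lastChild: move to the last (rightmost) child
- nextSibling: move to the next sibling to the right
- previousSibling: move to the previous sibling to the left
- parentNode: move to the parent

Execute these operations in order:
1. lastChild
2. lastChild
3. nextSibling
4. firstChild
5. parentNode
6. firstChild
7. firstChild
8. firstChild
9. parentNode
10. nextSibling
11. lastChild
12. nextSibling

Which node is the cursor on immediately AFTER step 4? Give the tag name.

After 1 (lastChild): html
After 2 (lastChild): h1
After 3 (nextSibling): h1 (no-op, stayed)
After 4 (firstChild): h1 (no-op, stayed)

Answer: h1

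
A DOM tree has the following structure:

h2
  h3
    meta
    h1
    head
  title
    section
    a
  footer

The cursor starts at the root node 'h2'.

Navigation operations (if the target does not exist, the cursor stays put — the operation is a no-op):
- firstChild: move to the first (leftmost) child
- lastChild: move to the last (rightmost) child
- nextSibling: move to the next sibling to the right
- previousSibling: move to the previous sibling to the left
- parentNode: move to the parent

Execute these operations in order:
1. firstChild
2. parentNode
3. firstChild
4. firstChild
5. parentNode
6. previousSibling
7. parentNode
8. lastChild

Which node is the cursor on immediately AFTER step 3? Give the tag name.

Answer: h3

Derivation:
After 1 (firstChild): h3
After 2 (parentNode): h2
After 3 (firstChild): h3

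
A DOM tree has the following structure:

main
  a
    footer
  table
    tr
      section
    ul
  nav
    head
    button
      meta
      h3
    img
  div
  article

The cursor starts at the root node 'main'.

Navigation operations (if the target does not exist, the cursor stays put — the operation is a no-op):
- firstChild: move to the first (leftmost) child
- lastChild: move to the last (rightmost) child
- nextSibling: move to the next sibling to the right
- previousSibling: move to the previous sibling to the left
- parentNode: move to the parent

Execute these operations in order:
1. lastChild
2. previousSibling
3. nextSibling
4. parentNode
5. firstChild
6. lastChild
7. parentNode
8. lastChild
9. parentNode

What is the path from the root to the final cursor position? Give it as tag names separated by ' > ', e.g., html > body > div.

After 1 (lastChild): article
After 2 (previousSibling): div
After 3 (nextSibling): article
After 4 (parentNode): main
After 5 (firstChild): a
After 6 (lastChild): footer
After 7 (parentNode): a
After 8 (lastChild): footer
After 9 (parentNode): a

Answer: main > a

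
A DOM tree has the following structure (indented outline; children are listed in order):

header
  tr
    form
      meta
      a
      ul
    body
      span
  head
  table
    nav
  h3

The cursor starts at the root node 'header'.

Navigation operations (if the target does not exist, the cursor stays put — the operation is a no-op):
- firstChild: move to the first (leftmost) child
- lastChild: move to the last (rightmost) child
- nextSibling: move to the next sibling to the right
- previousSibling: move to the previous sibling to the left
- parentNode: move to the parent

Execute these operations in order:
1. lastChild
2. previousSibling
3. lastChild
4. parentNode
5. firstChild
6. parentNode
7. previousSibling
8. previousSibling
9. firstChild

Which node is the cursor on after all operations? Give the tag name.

After 1 (lastChild): h3
After 2 (previousSibling): table
After 3 (lastChild): nav
After 4 (parentNode): table
After 5 (firstChild): nav
After 6 (parentNode): table
After 7 (previousSibling): head
After 8 (previousSibling): tr
After 9 (firstChild): form

Answer: form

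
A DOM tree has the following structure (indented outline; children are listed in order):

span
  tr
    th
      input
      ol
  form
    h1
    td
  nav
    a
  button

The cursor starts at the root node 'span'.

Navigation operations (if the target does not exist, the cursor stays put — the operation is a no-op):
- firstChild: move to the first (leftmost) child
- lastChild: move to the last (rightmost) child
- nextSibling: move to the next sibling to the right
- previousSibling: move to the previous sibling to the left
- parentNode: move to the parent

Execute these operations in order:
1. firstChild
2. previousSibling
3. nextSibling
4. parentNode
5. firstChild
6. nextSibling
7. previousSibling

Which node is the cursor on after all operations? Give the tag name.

Answer: tr

Derivation:
After 1 (firstChild): tr
After 2 (previousSibling): tr (no-op, stayed)
After 3 (nextSibling): form
After 4 (parentNode): span
After 5 (firstChild): tr
After 6 (nextSibling): form
After 7 (previousSibling): tr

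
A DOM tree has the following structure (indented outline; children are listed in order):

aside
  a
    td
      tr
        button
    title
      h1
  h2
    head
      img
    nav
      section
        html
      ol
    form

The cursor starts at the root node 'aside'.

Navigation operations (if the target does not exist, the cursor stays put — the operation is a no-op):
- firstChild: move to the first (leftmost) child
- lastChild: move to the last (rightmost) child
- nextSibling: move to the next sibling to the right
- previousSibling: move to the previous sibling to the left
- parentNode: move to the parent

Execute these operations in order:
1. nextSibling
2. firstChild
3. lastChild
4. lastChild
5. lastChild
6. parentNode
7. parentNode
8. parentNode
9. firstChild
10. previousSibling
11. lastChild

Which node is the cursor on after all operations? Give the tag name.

Answer: title

Derivation:
After 1 (nextSibling): aside (no-op, stayed)
After 2 (firstChild): a
After 3 (lastChild): title
After 4 (lastChild): h1
After 5 (lastChild): h1 (no-op, stayed)
After 6 (parentNode): title
After 7 (parentNode): a
After 8 (parentNode): aside
After 9 (firstChild): a
After 10 (previousSibling): a (no-op, stayed)
After 11 (lastChild): title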